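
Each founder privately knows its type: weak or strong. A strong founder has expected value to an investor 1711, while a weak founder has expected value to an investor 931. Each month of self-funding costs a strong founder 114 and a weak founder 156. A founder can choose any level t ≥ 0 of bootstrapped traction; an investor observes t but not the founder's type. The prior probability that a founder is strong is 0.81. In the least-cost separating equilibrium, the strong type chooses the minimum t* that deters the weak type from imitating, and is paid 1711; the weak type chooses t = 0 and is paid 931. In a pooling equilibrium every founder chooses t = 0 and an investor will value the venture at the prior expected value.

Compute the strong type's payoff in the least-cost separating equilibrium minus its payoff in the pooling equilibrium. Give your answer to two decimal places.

Least-cost separating signal: t* solves 931 = 1711 − 156·t*, so t* = (1711 − 931)/156 = 5.
Strong type's separating payoff: 1711 − 114 × t* = 1711 − 114 × (1711 − 931)/156 = 1711 − 88920/156 = 1141.
Pooling payoff: 0.81 × 1711 + 0.19 × 931 = 1562.8.
Difference: 1141 − 1562.8 = -421.80.
The strong type would prefer the pooling outcome.

-421.80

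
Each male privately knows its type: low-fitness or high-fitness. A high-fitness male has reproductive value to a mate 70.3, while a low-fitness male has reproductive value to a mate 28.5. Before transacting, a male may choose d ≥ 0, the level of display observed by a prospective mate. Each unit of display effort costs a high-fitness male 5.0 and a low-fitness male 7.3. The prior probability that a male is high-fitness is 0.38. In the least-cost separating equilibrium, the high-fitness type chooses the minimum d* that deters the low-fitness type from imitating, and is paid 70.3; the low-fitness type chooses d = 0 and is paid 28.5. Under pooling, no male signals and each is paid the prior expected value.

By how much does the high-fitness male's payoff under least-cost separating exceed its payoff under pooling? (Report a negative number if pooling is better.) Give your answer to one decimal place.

-2.7

Least-cost separating signal: d* solves 28.5 = 70.3 − 7.3·d*, so d* = (70.3 − 28.5)/7.3 ≈ 5.7260.
High-fitness type's separating payoff: 70.3 − 5.0 × d* = 70.3 − 5.0 × (70.3 − 28.5)/7.3 = 70.3 − 209/7.3 ≈ 41.670.
Pooling payoff: 0.38 × 70.3 + 0.62 × 28.5 = 44.384.
Difference: 41.670 − 44.384 = -2.714, i.e. -2.7 to one decimal place.
The high-fitness type would prefer the pooling outcome.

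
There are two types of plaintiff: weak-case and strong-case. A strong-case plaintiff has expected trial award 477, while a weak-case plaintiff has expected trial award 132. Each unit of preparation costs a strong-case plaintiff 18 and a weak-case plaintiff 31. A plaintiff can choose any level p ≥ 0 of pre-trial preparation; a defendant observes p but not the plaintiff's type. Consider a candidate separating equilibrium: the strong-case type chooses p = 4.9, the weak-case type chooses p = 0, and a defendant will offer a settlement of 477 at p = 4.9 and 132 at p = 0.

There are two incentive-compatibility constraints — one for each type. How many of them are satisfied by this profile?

Strong-case type: signal → 477 − 18 × 4.9 = 388.8; deviate to 0 → 132. IC holds (388.8 ≥ 132).
Weak-case type: stay at 0 → 132; mimic → 477 − 31 × 4.9 = 325.1. IC fails (132 < 325.1).
1 of 2 constraints hold, so this profile is not an equilibrium.

1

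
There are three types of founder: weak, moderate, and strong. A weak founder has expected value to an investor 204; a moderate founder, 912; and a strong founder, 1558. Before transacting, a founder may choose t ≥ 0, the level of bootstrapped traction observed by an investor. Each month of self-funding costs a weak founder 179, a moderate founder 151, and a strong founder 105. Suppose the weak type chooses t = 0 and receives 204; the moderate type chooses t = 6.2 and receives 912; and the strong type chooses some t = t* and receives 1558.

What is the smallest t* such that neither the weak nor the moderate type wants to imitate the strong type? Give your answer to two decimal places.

10.48

Moderate type (on-path payoff 912 − 151×6.2 = -24.2) won't mimic when -24.2 ≥ 1558 − 151·t*, i.e. t* ≥ 10.48.
Weak type (on-path payoff 204) won't mimic when 204 ≥ 1558 − 179·t*, i.e. t* ≥ 7.56.
Both must hold, so t* = max(7.56, 10.48) = 10.48. The moderate type's constraint binds.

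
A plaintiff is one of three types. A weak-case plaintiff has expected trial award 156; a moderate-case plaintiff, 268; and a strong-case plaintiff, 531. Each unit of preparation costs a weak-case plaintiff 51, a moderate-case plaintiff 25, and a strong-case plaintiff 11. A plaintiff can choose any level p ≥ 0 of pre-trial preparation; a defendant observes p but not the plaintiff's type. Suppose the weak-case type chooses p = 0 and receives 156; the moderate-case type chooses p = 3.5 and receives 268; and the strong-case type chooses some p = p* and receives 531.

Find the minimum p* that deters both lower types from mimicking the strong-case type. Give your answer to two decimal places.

14.02

Moderate-case type (on-path payoff 268 − 25×3.5 = 180.5) won't mimic when 180.5 ≥ 531 − 25·p*, i.e. p* ≥ 14.02.
Weak-case type (on-path payoff 156) won't mimic when 156 ≥ 531 − 51·p*, i.e. p* ≥ 7.35.
Both must hold, so p* = max(7.35, 14.02) = 14.02. The moderate-case type's constraint binds.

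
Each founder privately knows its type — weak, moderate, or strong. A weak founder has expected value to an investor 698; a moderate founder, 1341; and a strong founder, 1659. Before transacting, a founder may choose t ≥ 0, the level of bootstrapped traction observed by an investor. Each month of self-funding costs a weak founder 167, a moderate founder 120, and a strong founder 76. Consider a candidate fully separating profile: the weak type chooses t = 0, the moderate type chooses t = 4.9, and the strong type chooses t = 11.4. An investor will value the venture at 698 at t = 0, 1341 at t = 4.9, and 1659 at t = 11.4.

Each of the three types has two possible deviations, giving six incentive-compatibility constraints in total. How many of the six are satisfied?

5

Weak (own payoff 698): to t=4.9 gives 1341 − 167×4.9 = 522.7 → no gain ✓; to t=11.4 gives 1659 − 167×11.4 = -244.8 → no gain ✓.
Moderate (own payoff 1341 − 120×4.9 = 753): to t=0 gives 698 → no gain ✓; to t=11.4 gives 1659 − 120×11.4 = 291 → no gain ✓.
Strong (own payoff 1659 − 76×11.4 = 792.6): to t=0 gives 698 → no gain ✓; to t=4.9 gives 1341 − 76×4.9 = 968.6 → profitable ✗.
5 of the 6 constraints hold; not an equilibrium.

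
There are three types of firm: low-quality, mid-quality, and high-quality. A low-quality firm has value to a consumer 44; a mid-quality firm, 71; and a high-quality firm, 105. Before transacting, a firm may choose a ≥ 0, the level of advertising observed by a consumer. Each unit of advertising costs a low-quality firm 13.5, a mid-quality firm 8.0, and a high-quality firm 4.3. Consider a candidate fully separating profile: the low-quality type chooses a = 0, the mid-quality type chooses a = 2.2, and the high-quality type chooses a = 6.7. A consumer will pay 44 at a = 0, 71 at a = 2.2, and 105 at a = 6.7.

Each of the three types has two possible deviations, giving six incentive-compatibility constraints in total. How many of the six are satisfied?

6

Low-quality (own payoff 44): to a=2.2 gives 71 − 13.5×2.2 = 41.3 → no gain ✓; to a=6.7 gives 105 − 13.5×6.7 = 14.55 → no gain ✓.
Mid-quality (own payoff 71 − 8.0×2.2 = 53.4): to a=0 gives 44 → no gain ✓; to a=6.7 gives 105 − 8.0×6.7 = 51.4 → no gain ✓.
High-quality (own payoff 105 − 4.3×6.7 = 76.19): to a=0 gives 44 → no gain ✓; to a=2.2 gives 71 − 4.3×2.2 = 61.54 → no gain ✓.
6 of the 6 constraints hold; this profile is a separating equilibrium.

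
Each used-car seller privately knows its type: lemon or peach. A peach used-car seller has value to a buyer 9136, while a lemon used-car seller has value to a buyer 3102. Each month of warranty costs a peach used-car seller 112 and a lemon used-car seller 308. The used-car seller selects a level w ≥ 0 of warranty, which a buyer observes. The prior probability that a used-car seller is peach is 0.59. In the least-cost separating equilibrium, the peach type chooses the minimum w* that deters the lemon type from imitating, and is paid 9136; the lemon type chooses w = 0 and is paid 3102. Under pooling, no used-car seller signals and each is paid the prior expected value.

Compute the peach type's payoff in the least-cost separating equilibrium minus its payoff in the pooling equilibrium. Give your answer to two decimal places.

279.76

Least-cost separating signal: w* solves 3102 = 9136 − 308·w*, so w* = (9136 − 3102)/308 ≈ 19.5909.
Peach type's separating payoff: 9136 − 112 × w* = 9136 − 112 × (9136 − 3102)/308 = 9136 − 675808/308 ≈ 6941.8182.
Pooling payoff: 0.59 × 9136 + 0.41 × 3102 = 6662.06.
Difference: 6941.8182 − 6662.06 = 279.7582, i.e. 279.76 to two decimal places.
The peach type prefers to separate.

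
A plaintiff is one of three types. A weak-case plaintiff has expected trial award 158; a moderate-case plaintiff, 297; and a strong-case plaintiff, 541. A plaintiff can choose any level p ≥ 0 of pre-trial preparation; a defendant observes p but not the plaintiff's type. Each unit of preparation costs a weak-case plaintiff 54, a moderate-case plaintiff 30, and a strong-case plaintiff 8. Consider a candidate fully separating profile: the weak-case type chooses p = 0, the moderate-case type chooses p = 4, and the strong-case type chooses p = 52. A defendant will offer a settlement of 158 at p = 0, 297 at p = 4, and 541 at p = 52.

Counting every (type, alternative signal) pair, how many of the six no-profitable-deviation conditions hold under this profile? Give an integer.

4

Strong-case (own payoff 541 − 8×52 = 125): to p=0 gives 158 → profitable ✗; to p=4 gives 297 − 8×4 = 265 → profitable ✗.
Moderate-case (own payoff 297 − 30×4 = 177): to p=0 gives 158 → no gain ✓; to p=52 gives 541 − 30×52 = -1019 → no gain ✓.
Weak-case (own payoff 158): to p=4 gives 297 − 54×4 = 81 → no gain ✓; to p=52 gives 541 − 54×52 = -2267 → no gain ✓.
4 of the 6 constraints hold; not an equilibrium.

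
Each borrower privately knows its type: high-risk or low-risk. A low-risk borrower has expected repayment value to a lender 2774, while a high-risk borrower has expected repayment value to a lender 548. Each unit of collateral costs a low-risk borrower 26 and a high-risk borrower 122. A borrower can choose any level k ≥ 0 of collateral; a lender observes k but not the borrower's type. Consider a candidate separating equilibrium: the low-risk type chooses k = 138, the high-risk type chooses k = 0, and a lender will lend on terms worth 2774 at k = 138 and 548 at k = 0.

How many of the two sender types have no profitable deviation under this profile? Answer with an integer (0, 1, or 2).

High-risk type: stay at 0 → 548; mimic → 2774 − 122 × 138 = -14062. IC holds (548 ≥ -14062).
Low-risk type: signal → 2774 − 26 × 138 = -814; deviate to 0 → 548. IC fails (-814 < 548).
1 of 2 constraints hold, so this profile is not an equilibrium.

1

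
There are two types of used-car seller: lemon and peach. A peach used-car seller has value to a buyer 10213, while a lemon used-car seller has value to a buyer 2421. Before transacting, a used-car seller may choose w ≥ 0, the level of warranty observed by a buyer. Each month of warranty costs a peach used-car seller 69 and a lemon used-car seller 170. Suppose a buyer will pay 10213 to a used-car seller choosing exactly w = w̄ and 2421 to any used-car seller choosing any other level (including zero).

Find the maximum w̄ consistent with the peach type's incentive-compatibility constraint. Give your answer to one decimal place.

112.9

Choosing w̄ yields the peach type 10213 − 69·w̄; choosing zero yields 2421.
The peach type is indifferent at 10213 − 69·w̄ = 2421, i.e. w̄ = (10213 − 2421) / 69 ≈ 112.9.
For any w̄ above 112.9 the peach type would rather pool at zero, so separation collapses.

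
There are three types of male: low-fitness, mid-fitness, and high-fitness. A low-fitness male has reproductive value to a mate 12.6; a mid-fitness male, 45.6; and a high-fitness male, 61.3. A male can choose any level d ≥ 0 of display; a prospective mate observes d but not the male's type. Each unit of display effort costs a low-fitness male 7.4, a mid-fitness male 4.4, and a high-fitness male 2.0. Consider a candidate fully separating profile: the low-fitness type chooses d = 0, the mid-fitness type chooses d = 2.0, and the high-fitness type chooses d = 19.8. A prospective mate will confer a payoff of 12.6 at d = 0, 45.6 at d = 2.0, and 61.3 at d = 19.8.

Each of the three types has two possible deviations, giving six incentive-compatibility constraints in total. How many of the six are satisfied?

4

Mid-fitness (own payoff 45.6 − 4.4×2.0 = 36.8): to d=0 gives 12.6 → no gain ✓; to d=19.8 gives 61.3 − 4.4×19.8 = -25.82 → no gain ✓.
High-fitness (own payoff 61.3 − 2.0×19.8 = 21.7): to d=0 gives 12.6 → no gain ✓; to d=2.0 gives 45.6 − 2.0×2.0 = 41.6 → profitable ✗.
Low-fitness (own payoff 12.6): to d=2.0 gives 45.6 − 7.4×2.0 = 30.8 → profitable ✗; to d=19.8 gives 61.3 − 7.4×19.8 = -85.22 → no gain ✓.
4 of the 6 constraints hold; not an equilibrium.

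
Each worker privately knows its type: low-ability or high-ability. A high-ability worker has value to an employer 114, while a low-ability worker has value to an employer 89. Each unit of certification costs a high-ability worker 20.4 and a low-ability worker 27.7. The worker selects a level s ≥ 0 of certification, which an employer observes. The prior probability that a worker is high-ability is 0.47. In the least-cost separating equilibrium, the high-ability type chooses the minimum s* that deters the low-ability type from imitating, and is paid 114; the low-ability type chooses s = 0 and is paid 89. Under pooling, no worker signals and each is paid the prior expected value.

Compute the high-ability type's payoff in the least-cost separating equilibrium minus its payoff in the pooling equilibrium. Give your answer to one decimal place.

Least-cost separating signal: s* solves 89 = 114 − 27.7·s*, so s* = (114 − 89)/27.7 ≈ 0.9025.
High-ability type's separating payoff: 114 − 20.4 × s* = 114 − 20.4 × (114 − 89)/27.7 = 114 − 510/27.7 ≈ 95.588.
Pooling payoff: 0.47 × 114 + 0.53 × 89 = 100.75.
Difference: 95.588 − 100.75 = -5.162, i.e. -5.2 to one decimal place.
The high-ability type would prefer the pooling outcome.

-5.2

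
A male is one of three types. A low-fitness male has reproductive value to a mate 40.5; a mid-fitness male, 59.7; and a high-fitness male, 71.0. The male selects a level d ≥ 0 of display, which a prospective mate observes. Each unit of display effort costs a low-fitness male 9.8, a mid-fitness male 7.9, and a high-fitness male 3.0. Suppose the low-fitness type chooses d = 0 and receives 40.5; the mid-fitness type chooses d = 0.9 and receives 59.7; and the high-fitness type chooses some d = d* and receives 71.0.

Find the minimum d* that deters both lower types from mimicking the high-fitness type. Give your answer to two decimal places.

3.11

Low-fitness type (on-path payoff 40.5) won't mimic when 40.5 ≥ 71.0 − 9.8·d*, i.e. d* ≥ 3.11.
Mid-fitness type (on-path payoff 59.7 − 7.9×0.9 = 52.59) won't mimic when 52.59 ≥ 71.0 − 7.9·d*, i.e. d* ≥ 2.33.
Both must hold, so d* = max(3.11, 2.33) = 3.11. The low-fitness type's constraint binds.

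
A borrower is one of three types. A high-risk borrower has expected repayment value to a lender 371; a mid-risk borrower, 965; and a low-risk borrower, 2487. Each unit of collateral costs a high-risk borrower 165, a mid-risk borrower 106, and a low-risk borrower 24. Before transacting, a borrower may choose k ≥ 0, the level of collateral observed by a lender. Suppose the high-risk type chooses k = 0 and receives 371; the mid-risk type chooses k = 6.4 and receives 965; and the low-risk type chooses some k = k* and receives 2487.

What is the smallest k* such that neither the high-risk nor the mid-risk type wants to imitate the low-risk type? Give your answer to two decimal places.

20.76

Mid-risk type (on-path payoff 965 − 106×6.4 = 286.6) won't mimic when 286.6 ≥ 2487 − 106·k*, i.e. k* ≥ 20.76.
High-risk type (on-path payoff 371) won't mimic when 371 ≥ 2487 − 165·k*, i.e. k* ≥ 12.82.
Both must hold, so k* = max(12.82, 20.76) = 20.76. The mid-risk type's constraint binds.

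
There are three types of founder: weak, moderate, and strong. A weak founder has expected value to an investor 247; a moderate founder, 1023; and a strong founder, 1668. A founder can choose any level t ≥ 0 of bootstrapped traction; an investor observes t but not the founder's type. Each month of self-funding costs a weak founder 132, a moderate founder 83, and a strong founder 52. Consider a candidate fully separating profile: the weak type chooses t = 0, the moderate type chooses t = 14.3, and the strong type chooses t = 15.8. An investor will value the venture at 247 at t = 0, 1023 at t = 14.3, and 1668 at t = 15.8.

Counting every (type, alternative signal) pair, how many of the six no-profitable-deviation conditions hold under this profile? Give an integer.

Moderate (own payoff 1023 − 83×14.3 = -163.9): to t=0 gives 247 → profitable ✗; to t=15.8 gives 1668 − 83×15.8 = 356.6 → profitable ✗.
Weak (own payoff 247): to t=14.3 gives 1023 − 132×14.3 = -864.6 → no gain ✓; to t=15.8 gives 1668 − 132×15.8 = -417.6 → no gain ✓.
Strong (own payoff 1668 − 52×15.8 = 846.4): to t=0 gives 247 → no gain ✓; to t=14.3 gives 1023 − 52×14.3 = 279.4 → no gain ✓.
4 of the 6 constraints hold; not an equilibrium.

4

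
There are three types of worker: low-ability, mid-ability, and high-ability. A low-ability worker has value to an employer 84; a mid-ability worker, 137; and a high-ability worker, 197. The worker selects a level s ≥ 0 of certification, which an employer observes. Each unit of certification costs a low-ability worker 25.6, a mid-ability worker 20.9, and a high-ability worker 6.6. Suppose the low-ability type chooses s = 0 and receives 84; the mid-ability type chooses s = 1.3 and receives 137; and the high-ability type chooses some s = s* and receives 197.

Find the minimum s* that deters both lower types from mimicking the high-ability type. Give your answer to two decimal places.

Mid-ability type (on-path payoff 137 − 20.9×1.3 = 109.83) won't mimic when 109.83 ≥ 197 − 20.9·s*, i.e. s* ≥ 4.17.
Low-ability type (on-path payoff 84) won't mimic when 84 ≥ 197 − 25.6·s*, i.e. s* ≥ 4.41.
Both must hold, so s* = max(4.41, 4.17) = 4.41. The low-ability type's constraint binds.

4.41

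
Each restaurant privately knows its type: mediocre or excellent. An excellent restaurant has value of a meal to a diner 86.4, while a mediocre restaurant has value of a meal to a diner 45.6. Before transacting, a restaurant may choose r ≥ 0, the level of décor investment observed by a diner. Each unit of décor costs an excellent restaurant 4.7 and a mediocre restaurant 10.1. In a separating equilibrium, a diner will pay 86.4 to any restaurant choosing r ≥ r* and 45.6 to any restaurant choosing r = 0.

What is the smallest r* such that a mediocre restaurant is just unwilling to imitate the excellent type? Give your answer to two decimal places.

4.04

A mediocre restaurant choosing r = 0 receives 45.6.
Imitating at r* instead would pay 86.4 at cost 10.1·r*, netting 86.4 − 10.1·r*.
Indifference: 45.6 = 86.4 − 10.1·r*, so r* = (86.4 − 45.6) / 10.1 ≈ 4.04.
At r* the mediocre type's incentive constraint just binds; the excellent type strictly prefers r* since its per-unit cost is lower.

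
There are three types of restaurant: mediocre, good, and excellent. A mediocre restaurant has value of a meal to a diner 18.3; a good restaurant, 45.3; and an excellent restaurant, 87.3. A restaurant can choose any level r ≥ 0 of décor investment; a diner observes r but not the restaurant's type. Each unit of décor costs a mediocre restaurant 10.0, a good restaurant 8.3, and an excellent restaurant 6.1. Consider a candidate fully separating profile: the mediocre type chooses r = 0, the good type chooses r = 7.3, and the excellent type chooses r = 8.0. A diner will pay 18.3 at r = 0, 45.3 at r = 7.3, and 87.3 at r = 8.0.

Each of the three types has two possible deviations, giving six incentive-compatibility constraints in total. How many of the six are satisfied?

Good (own payoff 45.3 − 8.3×7.3 = -15.29): to r=0 gives 18.3 → profitable ✗; to r=8.0 gives 87.3 − 8.3×8.0 = 20.9 → profitable ✗.
Excellent (own payoff 87.3 − 6.1×8.0 = 38.5): to r=0 gives 18.3 → no gain ✓; to r=7.3 gives 45.3 − 6.1×7.3 = 0.77 → no gain ✓.
Mediocre (own payoff 18.3): to r=7.3 gives 45.3 − 10.0×7.3 = -27.7 → no gain ✓; to r=8.0 gives 87.3 − 10.0×8.0 = 7.3 → no gain ✓.
4 of the 6 constraints hold; not an equilibrium.

4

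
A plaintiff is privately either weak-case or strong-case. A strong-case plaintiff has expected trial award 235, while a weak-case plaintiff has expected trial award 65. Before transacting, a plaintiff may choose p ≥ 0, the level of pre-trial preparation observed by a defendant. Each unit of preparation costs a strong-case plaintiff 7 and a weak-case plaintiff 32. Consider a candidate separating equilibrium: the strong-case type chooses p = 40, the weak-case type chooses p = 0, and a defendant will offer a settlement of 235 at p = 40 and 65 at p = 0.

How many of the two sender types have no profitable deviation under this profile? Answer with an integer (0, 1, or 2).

1

Strong-case type: signal → 235 − 7 × 40 = -45; deviate to 0 → 65. IC fails (-45 < 65).
Weak-case type: stay at 0 → 65; mimic → 235 − 32 × 40 = -1045. IC holds (65 ≥ -1045).
1 of 2 constraints hold, so this profile is not an equilibrium.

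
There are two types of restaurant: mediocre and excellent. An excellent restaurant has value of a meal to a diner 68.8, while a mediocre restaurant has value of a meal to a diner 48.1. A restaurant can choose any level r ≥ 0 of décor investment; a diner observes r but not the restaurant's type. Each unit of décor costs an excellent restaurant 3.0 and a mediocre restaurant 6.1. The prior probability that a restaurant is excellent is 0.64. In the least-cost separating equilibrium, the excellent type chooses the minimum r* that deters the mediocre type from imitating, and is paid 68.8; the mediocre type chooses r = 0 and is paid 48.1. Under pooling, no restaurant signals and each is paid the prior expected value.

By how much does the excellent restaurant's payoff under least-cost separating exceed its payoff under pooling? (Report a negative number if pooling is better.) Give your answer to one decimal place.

Least-cost separating signal: r* solves 48.1 = 68.8 − 6.1·r*, so r* = (68.8 − 48.1)/6.1 ≈ 3.3934.
Excellent type's separating payoff: 68.8 − 3.0 × r* = 68.8 − 3.0 × (68.8 − 48.1)/6.1 = 68.8 − 62.1/6.1 ≈ 58.620.
Pooling payoff: 0.64 × 68.8 + 0.36 × 48.1 = 61.348.
Difference: 58.620 − 61.348 = -2.728, i.e. -2.7 to one decimal place.
The excellent type would prefer the pooling outcome.

-2.7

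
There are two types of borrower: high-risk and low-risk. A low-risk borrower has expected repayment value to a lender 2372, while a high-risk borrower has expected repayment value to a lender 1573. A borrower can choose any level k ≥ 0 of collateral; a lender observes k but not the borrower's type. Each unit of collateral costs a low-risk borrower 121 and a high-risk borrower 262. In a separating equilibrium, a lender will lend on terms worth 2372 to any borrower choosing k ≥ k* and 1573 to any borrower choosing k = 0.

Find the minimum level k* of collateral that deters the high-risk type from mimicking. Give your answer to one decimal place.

3.0

A high-risk borrower choosing k = 0 receives 1573.
Imitating at k* instead would pay 2372 at cost 262·k*, netting 2372 − 262·k*.
Indifference: 1573 = 2372 − 262·k*, so k* = (2372 − 1573) / 262 ≈ 3.0.
This is the high-risk type's binding incentive-compatibility constraint; any k ≥ 3.0 sustains separation on that side.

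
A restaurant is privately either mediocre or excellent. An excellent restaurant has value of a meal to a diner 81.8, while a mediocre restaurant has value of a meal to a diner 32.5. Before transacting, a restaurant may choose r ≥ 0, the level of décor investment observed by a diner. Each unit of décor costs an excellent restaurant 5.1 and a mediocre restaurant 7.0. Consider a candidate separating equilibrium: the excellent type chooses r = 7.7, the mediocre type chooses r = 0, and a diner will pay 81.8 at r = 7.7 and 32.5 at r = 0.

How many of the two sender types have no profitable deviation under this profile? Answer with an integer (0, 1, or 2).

2

Excellent type: signal → 81.8 − 5.1 × 7.7 = 42.53; deviate to 0 → 32.5. IC holds (42.53 ≥ 32.5).
Mediocre type: stay at 0 → 32.5; mimic → 81.8 − 7.0 × 7.7 = 27.9. IC holds (32.5 ≥ 27.9).
2 of 2 constraints hold, so this is a separating equilibrium.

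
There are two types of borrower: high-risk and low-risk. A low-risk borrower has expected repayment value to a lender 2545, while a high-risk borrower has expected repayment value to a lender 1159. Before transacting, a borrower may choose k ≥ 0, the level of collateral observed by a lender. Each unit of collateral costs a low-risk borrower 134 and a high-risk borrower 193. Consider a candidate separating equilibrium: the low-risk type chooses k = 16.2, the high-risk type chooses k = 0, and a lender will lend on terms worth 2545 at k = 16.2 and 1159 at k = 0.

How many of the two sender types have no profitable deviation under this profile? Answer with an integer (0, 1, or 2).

Low-risk type: signal → 2545 − 134 × 16.2 = 374.2; deviate to 0 → 1159. IC fails (374.2 < 1159).
High-risk type: stay at 0 → 1159; mimic → 2545 − 193 × 16.2 = -581.6. IC holds (1159 ≥ -581.6).
1 of 2 constraints hold, so this profile is not an equilibrium.

1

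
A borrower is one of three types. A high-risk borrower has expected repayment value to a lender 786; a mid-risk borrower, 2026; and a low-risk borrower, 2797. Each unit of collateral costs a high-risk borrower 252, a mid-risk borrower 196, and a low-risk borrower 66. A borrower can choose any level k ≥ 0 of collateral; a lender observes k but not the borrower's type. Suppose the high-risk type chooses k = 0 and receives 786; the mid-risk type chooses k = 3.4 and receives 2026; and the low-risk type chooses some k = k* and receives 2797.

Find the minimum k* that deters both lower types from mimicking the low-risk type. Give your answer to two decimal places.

7.98

High-risk type (on-path payoff 786) won't mimic when 786 ≥ 2797 − 252·k*, i.e. k* ≥ 7.98.
Mid-risk type (on-path payoff 2026 − 196×3.4 = 1359.6) won't mimic when 1359.6 ≥ 2797 − 196·k*, i.e. k* ≥ 7.33.
Both must hold, so k* = max(7.98, 7.33) = 7.98. The high-risk type's constraint binds.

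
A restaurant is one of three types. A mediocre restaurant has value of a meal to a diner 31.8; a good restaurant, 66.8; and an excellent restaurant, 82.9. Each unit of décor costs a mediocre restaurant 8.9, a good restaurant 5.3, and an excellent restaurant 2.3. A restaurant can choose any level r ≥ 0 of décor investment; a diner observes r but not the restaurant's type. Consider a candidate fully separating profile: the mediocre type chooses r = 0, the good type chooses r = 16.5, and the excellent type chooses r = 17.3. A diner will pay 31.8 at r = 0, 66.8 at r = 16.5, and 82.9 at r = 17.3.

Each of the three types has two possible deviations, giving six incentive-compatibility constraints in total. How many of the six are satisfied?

Mediocre (own payoff 31.8): to r=16.5 gives 66.8 − 8.9×16.5 = -80.05 → no gain ✓; to r=17.3 gives 82.9 − 8.9×17.3 = -71.07 → no gain ✓.
Good (own payoff 66.8 − 5.3×16.5 = -20.65): to r=0 gives 31.8 → profitable ✗; to r=17.3 gives 82.9 − 5.3×17.3 = -8.79 → profitable ✗.
Excellent (own payoff 82.9 − 2.3×17.3 = 43.11): to r=0 gives 31.8 → no gain ✓; to r=16.5 gives 66.8 − 2.3×16.5 = 28.85 → no gain ✓.
4 of the 6 constraints hold; not an equilibrium.

4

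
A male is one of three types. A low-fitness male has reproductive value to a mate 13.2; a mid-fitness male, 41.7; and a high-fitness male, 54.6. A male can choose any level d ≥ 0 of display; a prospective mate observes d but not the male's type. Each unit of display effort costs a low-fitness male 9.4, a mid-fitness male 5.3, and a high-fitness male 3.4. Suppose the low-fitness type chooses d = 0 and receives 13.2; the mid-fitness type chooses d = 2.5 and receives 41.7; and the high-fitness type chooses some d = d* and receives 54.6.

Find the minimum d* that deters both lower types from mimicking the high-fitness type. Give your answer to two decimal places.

4.93

Low-fitness type (on-path payoff 13.2) won't mimic when 13.2 ≥ 54.6 − 9.4·d*, i.e. d* ≥ 4.40.
Mid-fitness type (on-path payoff 41.7 − 5.3×2.5 = 28.45) won't mimic when 28.45 ≥ 54.6 − 5.3·d*, i.e. d* ≥ 4.93.
Both must hold, so d* = max(4.40, 4.93) = 4.93. The mid-fitness type's constraint binds.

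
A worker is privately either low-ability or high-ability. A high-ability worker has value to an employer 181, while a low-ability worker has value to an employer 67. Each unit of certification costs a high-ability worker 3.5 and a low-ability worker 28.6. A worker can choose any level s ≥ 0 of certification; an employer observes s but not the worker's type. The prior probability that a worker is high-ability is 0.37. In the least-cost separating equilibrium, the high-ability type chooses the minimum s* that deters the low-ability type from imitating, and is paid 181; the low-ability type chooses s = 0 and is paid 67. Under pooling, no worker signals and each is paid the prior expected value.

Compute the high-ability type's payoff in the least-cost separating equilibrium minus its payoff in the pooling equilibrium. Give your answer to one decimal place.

Least-cost separating signal: s* solves 67 = 181 − 28.6·s*, so s* = (181 − 67)/28.6 ≈ 3.9860.
High-ability type's separating payoff: 181 − 3.5 × s* = 181 − 3.5 × (181 − 67)/28.6 = 181 − 399/28.6 ≈ 167.049.
Pooling payoff: 0.37 × 181 + 0.63 × 67 = 109.18.
Difference: 167.049 − 109.18 = 57.869, i.e. 57.9 to one decimal place.
The high-ability type prefers to separate.

57.9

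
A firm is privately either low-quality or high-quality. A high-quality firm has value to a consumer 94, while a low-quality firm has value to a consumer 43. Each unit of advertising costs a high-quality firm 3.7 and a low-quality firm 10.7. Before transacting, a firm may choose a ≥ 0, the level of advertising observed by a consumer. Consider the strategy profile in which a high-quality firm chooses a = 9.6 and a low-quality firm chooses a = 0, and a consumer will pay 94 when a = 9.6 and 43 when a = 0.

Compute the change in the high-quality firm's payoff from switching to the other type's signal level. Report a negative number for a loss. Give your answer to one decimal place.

-15.5

Playing a = 9.6 the high-quality firm receives 94 − 3.7 × 9.6 = 58.48.
Deviating to a = 0 yields 43 instead.
Gain from deviating: 43 − 58.48 = -15.48, i.e. -15.5 to one decimal place.
The gain is negative, so the high-quality type's incentive-compatibility constraint is satisfied.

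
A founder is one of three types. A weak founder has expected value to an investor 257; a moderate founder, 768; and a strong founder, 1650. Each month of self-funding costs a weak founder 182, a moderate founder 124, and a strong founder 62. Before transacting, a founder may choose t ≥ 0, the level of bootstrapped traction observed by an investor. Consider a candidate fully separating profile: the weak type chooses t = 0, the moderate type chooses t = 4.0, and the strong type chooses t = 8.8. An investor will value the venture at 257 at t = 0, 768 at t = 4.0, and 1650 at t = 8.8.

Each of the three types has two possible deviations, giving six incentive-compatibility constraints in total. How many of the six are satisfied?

Strong (own payoff 1650 − 62×8.8 = 1104.4): to t=0 gives 257 → no gain ✓; to t=4.0 gives 768 − 62×4.0 = 520 → no gain ✓.
Weak (own payoff 257): to t=4.0 gives 768 − 182×4.0 = 40 → no gain ✓; to t=8.8 gives 1650 − 182×8.8 = 48.4 → no gain ✓.
Moderate (own payoff 768 − 124×4.0 = 272): to t=0 gives 257 → no gain ✓; to t=8.8 gives 1650 − 124×8.8 = 558.8 → profitable ✗.
5 of the 6 constraints hold; not an equilibrium.

5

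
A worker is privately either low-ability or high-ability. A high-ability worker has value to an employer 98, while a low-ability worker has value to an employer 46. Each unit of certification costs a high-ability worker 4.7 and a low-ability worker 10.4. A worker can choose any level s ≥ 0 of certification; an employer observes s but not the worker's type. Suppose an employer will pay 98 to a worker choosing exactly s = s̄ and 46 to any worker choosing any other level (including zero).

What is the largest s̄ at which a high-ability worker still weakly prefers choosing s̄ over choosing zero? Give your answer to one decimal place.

11.1

Choosing s̄ yields the high-ability type 98 − 4.7·s̄; choosing zero yields 46.
The high-ability type is indifferent at 98 − 4.7·s̄ = 46, i.e. s̄ = (98 − 46) / 4.7 ≈ 11.1.
For any s̄ above 11.1 the high-ability type would rather pool at zero, so separation collapses.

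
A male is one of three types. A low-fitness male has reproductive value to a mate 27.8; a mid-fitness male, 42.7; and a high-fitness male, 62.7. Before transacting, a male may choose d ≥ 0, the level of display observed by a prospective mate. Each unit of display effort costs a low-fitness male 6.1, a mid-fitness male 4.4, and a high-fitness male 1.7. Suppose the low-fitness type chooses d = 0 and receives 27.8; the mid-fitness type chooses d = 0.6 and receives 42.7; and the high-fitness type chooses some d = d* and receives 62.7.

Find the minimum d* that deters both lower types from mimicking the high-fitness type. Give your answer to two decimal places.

5.72

Mid-fitness type (on-path payoff 42.7 − 4.4×0.6 = 40.06) won't mimic when 40.06 ≥ 62.7 − 4.4·d*, i.e. d* ≥ 5.15.
Low-fitness type (on-path payoff 27.8) won't mimic when 27.8 ≥ 62.7 − 6.1·d*, i.e. d* ≥ 5.72.
Both must hold, so d* = max(5.72, 5.15) = 5.72. The low-fitness type's constraint binds.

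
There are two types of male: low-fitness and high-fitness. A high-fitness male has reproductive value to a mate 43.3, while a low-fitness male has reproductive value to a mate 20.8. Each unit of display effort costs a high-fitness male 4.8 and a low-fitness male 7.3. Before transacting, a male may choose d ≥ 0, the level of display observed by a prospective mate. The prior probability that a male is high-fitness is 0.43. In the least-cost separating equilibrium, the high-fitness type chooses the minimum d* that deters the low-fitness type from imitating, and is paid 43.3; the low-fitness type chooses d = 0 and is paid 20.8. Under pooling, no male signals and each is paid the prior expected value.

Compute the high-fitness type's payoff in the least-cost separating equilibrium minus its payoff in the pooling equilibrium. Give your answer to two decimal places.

Least-cost separating signal: d* solves 20.8 = 43.3 − 7.3·d*, so d* = (43.3 − 20.8)/7.3 ≈ 3.0822.
High-fitness type's separating payoff: 43.3 − 4.8 × d* = 43.3 − 4.8 × (43.3 − 20.8)/7.3 = 43.3 − 108/7.3 ≈ 28.5055.
Pooling payoff: 0.43 × 43.3 + 0.57 × 20.8 = 30.475.
Difference: 28.5055 − 30.475 = -1.9695, i.e. -1.97 to two decimal places.
The high-fitness type would prefer the pooling outcome.

-1.97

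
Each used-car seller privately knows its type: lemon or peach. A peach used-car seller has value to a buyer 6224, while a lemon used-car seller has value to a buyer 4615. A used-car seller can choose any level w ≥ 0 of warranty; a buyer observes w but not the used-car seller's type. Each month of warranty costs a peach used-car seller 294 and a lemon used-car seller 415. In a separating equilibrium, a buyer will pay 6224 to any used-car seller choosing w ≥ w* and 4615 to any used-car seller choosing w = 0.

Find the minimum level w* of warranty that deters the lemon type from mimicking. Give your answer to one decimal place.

A lemon used-car seller choosing w = 0 receives 4615.
Imitating at w* instead would pay 6224 at cost 415·w*, netting 6224 − 415·w*.
Indifference: 4615 = 6224 − 415·w*, so w* = (6224 − 4615) / 415 ≈ 3.9.
At w* the lemon type's incentive constraint just binds; the peach type strictly prefers w* since its per-unit cost is lower.

3.9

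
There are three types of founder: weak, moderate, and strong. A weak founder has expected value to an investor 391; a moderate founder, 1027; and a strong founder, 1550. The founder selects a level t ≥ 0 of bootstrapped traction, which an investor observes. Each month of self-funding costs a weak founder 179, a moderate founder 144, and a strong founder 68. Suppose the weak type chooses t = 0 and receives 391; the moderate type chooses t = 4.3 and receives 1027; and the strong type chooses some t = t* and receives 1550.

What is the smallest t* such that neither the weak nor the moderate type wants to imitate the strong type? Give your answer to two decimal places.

7.93

Moderate type (on-path payoff 1027 − 144×4.3 = 407.8) won't mimic when 407.8 ≥ 1550 − 144·t*, i.e. t* ≥ 7.93.
Weak type (on-path payoff 391) won't mimic when 391 ≥ 1550 − 179·t*, i.e. t* ≥ 6.47.
Both must hold, so t* = max(6.47, 7.93) = 7.93. The moderate type's constraint binds.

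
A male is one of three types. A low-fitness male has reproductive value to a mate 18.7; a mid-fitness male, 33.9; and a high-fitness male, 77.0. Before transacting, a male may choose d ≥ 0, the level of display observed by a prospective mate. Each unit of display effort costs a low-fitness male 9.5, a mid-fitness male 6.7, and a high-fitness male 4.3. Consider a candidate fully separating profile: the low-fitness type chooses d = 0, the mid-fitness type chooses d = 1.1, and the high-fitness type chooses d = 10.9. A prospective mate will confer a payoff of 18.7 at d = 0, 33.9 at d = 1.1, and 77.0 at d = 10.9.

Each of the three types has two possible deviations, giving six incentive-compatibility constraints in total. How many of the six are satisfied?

Mid-fitness (own payoff 33.9 − 6.7×1.1 = 26.53): to d=0 gives 18.7 → no gain ✓; to d=10.9 gives 77.0 − 6.7×10.9 = 3.97 → no gain ✓.
High-fitness (own payoff 77.0 − 4.3×10.9 = 30.13): to d=0 gives 18.7 → no gain ✓; to d=1.1 gives 33.9 − 4.3×1.1 = 29.17 → no gain ✓.
Low-fitness (own payoff 18.7): to d=1.1 gives 33.9 − 9.5×1.1 = 23.45 → profitable ✗; to d=10.9 gives 77.0 − 9.5×10.9 = -26.55 → no gain ✓.
5 of the 6 constraints hold; not an equilibrium.

5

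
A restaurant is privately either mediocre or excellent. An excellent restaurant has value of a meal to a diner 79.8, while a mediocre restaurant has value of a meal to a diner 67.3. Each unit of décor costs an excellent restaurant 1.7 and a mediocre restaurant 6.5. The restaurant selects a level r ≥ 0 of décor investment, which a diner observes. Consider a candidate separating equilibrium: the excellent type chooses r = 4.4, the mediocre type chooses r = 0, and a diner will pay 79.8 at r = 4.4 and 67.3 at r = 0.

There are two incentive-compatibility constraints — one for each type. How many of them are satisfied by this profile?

2

Mediocre type: stay at 0 → 67.3; mimic → 79.8 − 6.5 × 4.4 = 51.2. IC holds (67.3 ≥ 51.2).
Excellent type: signal → 79.8 − 1.7 × 4.4 = 72.32; deviate to 0 → 67.3. IC holds (72.32 ≥ 67.3).
2 of 2 constraints hold, so this is a separating equilibrium.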